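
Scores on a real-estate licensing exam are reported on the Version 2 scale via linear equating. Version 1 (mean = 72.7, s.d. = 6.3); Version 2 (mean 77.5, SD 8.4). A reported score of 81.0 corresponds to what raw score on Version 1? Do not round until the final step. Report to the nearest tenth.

75.3

Invert y = (SD_Y/SD_X)(x − M_X) + M_Y:
x = (SD_X/SD_Y)(y − M_Y) + M_X = (6.3/8.4)(81.0 − 77.5) + 72.7
x = 0.750000 × 3.500 + 72.7 = 75.3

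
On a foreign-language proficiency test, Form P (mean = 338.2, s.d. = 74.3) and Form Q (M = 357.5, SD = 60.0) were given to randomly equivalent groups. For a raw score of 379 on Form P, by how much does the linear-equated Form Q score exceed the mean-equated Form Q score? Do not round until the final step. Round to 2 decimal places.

-7.85

Mean-equated: 379 + (357.5 − 338.2) = 398.30
Linear-equated: (60.0/74.3)(379 − 338.2) + 357.5 = 390.448
Difference = 390.448 − 398.30 = -7.85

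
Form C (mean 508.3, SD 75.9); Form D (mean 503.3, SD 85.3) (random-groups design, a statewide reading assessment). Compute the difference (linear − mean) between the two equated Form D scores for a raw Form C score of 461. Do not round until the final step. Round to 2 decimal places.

Mean-equated: 461 + (503.3 − 508.3) = 456.00
Linear-equated: (85.3/75.9)(461 − 508.3) + 503.3 = 450.142
Difference = 450.142 − 456.00 = -5.86

-5.86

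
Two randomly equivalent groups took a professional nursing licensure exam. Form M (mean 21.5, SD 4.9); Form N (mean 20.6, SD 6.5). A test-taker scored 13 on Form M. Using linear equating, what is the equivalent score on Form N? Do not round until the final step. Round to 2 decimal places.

9.32

Linear equating: y = (SD_Y/SD_X)(x − M_X) + M_Y
y = (6.5/4.9)(13 − 21.5) + 20.6
y = 1.326531 × -8.5 + 20.6 = -11.2755 + 20.6 = 9.32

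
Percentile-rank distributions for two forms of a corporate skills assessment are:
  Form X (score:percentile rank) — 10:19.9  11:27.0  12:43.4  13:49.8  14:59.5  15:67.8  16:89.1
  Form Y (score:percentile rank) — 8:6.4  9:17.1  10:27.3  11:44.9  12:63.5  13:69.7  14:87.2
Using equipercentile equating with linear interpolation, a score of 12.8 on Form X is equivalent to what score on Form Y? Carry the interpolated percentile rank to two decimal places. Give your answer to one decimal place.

PR of 12.8 on Form X: 43.4 + (12.8 − 12)/(13 − 12) × (49.8 − 43.4) = 48.52
On Form Y, PR 48.52 falls between score 11 (PR 44.9) and 12 (PR 63.5).
Interpolate: 11 + (48.52 − 44.9)/(63.5 − 44.9) × (12 − 11) = 11.2

11.2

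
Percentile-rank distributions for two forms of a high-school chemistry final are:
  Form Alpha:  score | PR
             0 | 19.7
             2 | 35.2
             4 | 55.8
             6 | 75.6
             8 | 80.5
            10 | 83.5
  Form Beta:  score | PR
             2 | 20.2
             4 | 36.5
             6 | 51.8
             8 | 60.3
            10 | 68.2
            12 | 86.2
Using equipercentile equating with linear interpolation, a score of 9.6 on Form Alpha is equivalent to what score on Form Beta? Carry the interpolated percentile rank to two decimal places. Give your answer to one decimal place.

PR of 9.6 on Form Alpha: 80.5 + (9.6 − 8)/(10 − 8) × (83.5 − 80.5) = 82.90
On Form Beta, PR 82.90 falls between score 10 (PR 68.2) and 12 (PR 86.2).
Interpolate: 10 + (82.90 − 68.2)/(86.2 − 68.2) × (12 − 10) = 11.6

11.6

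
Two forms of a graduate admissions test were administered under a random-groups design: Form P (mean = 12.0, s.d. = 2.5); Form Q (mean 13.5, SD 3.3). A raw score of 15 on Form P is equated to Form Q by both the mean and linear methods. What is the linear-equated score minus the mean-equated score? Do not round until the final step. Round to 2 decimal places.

0.96

Mean-equated: 15 + (13.5 − 12.0) = 16.50
Linear-equated: (3.3/2.5)(15 − 12.0) + 13.5 = 17.460
Difference = 17.460 − 16.50 = 0.96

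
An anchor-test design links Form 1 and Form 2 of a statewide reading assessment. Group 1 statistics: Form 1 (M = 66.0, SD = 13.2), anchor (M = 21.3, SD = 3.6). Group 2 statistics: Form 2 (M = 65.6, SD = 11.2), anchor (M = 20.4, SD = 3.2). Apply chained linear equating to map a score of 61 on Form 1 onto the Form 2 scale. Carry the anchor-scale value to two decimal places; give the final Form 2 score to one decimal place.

64.0

Form 1 → anchor (Group 1): v = (3.6/13.2)(61 − 66.0) + 21.3 = 19.94
anchor → Form 2 (Group 2): y = (11.2/3.2)(19.94 − 20.4) + 65.6 = 64.0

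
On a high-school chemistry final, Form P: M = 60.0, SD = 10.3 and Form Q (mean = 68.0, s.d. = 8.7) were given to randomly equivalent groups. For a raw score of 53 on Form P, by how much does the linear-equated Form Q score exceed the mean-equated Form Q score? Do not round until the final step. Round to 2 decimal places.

Mean-equated: 53 + (68.0 − 60.0) = 61.00
Linear-equated: (8.7/10.3)(53 − 60.0) + 68.0 = 62.087
Difference = 62.087 − 61.00 = 1.09

1.09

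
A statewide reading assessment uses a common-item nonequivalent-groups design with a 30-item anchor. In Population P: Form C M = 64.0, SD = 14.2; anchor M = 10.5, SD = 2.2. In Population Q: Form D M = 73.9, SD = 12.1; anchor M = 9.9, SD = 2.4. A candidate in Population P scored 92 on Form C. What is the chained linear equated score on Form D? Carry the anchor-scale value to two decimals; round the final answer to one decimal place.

Form C → anchor (Population P): v = (2.2/14.2)(92 − 64.0) + 10.5 = 14.84
anchor → Form D (Population Q): y = (12.1/2.4)(14.84 − 9.9) + 73.9 = 98.8

98.8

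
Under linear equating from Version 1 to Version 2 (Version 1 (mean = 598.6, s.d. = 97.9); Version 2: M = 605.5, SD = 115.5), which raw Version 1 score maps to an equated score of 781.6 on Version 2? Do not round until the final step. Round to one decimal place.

747.9

Invert y = (SD_Y/SD_X)(x − M_X) + M_Y:
x = (SD_X/SD_Y)(y − M_Y) + M_X = (97.9/115.5)(781.6 − 605.5) + 598.6
x = 0.847619 × 176.100 + 598.6 = 747.9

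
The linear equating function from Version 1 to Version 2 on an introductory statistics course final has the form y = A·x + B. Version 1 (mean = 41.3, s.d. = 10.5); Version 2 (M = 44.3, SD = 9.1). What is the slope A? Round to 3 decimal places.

0.867

A = SD_Y / SD_X = 9.1 / 10.5 = 0.867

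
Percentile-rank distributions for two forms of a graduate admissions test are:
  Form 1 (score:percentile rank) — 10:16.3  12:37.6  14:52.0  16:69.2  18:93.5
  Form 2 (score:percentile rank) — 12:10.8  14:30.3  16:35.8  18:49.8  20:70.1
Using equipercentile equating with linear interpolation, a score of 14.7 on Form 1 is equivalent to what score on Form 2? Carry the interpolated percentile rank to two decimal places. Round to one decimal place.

PR of 14.7 on Form 1: 52.0 + (14.7 − 14)/(16 − 14) × (69.2 − 52.0) = 58.02
On Form 2, PR 58.02 falls between score 18 (PR 49.8) and 20 (PR 70.1).
Interpolate: 18 + (58.02 − 49.8)/(70.1 − 49.8) × (20 − 18) = 18.8

18.8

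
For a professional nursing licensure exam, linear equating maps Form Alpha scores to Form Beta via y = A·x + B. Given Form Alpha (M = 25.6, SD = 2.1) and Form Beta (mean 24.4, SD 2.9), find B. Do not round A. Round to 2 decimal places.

-10.95

A = SD_Y / SD_X = 2.9 / 2.1 = 1.380952
B = M_Y − A·M_X = 24.4 − 1.380952 × 25.6 = -10.95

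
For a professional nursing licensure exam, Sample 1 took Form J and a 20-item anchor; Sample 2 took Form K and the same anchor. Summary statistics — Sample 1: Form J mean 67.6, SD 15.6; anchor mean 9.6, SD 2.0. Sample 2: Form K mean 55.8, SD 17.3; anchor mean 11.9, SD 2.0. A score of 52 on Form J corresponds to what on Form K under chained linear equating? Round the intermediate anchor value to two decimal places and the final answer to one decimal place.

18.6

Form J → anchor (Sample 1): v = (2.0/15.6)(52 − 67.6) + 9.6 = 7.60
anchor → Form K (Sample 2): y = (17.3/2.0)(7.60 − 11.9) + 55.8 = 18.6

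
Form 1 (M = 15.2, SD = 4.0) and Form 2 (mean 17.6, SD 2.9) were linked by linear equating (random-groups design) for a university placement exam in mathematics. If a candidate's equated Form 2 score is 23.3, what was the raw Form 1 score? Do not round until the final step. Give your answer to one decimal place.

Invert y = (SD_Y/SD_X)(x − M_X) + M_Y:
x = (SD_X/SD_Y)(y − M_Y) + M_X = (4.0/2.9)(23.3 − 17.6) + 15.2
x = 1.379310 × 5.700 + 15.2 = 23.1

23.1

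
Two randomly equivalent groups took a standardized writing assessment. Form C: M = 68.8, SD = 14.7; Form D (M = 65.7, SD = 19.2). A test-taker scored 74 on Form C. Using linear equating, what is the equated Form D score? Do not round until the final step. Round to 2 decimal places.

72.49

Linear equating: y = (SD_Y/SD_X)(x − M_X) + M_Y
y = (19.2/14.7)(74 − 68.8) + 65.7
y = 1.306122 × 5.2 + 65.7 = 6.7918 + 65.7 = 72.49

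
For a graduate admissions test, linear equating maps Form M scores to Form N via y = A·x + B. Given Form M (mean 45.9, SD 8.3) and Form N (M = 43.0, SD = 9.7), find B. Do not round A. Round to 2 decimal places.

A = SD_Y / SD_X = 9.7 / 8.3 = 1.168675
B = M_Y − A·M_X = 43.0 − 1.168675 × 45.9 = -10.64

-10.64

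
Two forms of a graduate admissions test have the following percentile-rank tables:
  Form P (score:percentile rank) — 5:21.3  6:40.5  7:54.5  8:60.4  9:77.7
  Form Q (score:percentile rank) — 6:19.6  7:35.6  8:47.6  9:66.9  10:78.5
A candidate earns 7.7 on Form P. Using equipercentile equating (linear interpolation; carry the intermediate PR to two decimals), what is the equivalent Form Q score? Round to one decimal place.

8.6

PR of 7.7 on Form P: 54.5 + (7.7 − 7)/(8 − 7) × (60.4 − 54.5) = 58.63
On Form Q, PR 58.63 falls between score 8 (PR 47.6) and 9 (PR 66.9).
Interpolate: 8 + (58.63 − 47.6)/(66.9 − 47.6) × (9 − 8) = 8.6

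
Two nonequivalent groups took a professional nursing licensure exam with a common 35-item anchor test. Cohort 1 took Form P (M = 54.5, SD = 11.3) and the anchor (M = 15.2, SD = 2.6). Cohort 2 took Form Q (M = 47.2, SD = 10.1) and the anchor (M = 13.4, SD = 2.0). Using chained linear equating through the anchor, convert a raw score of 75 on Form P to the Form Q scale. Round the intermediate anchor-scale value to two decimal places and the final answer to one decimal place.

80.1

Form P → anchor (Cohort 1): v = (2.6/11.3)(75 − 54.5) + 15.2 = 19.92
anchor → Form Q (Cohort 2): y = (10.1/2.0)(19.92 − 13.4) + 47.2 = 80.1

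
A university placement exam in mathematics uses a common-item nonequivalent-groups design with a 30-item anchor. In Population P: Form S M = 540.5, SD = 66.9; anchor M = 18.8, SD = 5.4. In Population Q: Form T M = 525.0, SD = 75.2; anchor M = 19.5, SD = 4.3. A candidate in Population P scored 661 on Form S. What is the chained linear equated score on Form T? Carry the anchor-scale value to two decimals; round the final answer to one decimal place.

682.9

Form S → anchor (Population P): v = (5.4/66.9)(661 − 540.5) + 18.8 = 28.53
anchor → Form T (Population Q): y = (75.2/4.3)(28.53 − 19.5) + 525.0 = 682.9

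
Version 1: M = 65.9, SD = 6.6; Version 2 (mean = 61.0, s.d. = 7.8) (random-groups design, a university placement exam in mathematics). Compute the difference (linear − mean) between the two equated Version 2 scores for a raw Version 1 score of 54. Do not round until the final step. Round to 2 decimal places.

-2.16

Mean-equated: 54 + (61.0 − 65.9) = 49.10
Linear-equated: (7.8/6.6)(54 − 65.9) + 61.0 = 46.936
Difference = 46.936 − 49.10 = -2.16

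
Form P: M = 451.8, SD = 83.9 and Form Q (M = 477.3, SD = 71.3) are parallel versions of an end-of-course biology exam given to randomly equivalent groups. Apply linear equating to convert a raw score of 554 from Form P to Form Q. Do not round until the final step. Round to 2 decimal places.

564.15

Linear equating: y = (SD_Y/SD_X)(x − M_X) + M_Y
y = (71.3/83.9)(554 − 451.8) + 477.3
y = 0.849821 × 102.2 + 477.3 = 86.8517 + 477.3 = 564.15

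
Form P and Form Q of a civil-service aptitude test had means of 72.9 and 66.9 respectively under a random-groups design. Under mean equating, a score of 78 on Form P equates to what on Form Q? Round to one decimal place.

72.0

Mean equating: y = x + (M_Y − M_X) = 78 + (66.9 − 72.9) = 72.0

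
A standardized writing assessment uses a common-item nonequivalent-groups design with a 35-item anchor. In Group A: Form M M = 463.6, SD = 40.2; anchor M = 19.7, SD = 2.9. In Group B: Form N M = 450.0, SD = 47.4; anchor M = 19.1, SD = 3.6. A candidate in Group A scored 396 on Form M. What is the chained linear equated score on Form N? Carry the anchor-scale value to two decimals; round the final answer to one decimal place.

Form M → anchor (Group A): v = (2.9/40.2)(396 − 463.6) + 19.7 = 14.82
anchor → Form N (Group B): y = (47.4/3.6)(14.82 − 19.1) + 450.0 = 393.6

393.6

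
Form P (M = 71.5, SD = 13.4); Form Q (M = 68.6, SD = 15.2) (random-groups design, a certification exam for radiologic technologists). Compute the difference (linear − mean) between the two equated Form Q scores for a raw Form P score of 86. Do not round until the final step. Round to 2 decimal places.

Mean-equated: 86 + (68.6 − 71.5) = 83.10
Linear-equated: (15.2/13.4)(86 − 71.5) + 68.6 = 85.048
Difference = 85.048 − 83.10 = 1.95

1.95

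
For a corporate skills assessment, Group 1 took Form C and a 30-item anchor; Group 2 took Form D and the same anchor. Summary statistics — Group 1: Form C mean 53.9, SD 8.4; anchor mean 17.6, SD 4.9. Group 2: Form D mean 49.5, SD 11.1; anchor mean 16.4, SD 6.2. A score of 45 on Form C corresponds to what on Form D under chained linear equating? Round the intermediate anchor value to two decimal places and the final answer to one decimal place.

Form C → anchor (Group 1): v = (4.9/8.4)(45 − 53.9) + 17.6 = 12.41
anchor → Form D (Group 2): y = (11.1/6.2)(12.41 − 16.4) + 49.5 = 42.4

42.4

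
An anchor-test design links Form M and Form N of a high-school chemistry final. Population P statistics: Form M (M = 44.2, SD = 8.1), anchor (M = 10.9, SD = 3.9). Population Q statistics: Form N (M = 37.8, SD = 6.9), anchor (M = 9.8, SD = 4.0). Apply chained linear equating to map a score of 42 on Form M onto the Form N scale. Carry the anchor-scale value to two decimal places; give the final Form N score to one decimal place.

Form M → anchor (Population P): v = (3.9/8.1)(42 − 44.2) + 10.9 = 9.84
anchor → Form N (Population Q): y = (6.9/4.0)(9.84 − 9.8) + 37.8 = 37.9

37.9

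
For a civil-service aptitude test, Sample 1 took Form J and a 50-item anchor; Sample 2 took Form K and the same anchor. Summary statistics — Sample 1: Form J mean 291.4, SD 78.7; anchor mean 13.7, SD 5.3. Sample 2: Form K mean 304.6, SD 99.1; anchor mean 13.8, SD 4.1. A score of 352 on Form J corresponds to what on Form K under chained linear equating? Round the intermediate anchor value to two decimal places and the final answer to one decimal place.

Form J → anchor (Sample 1): v = (5.3/78.7)(352 − 291.4) + 13.7 = 17.78
anchor → Form K (Sample 2): y = (99.1/4.1)(17.78 − 13.8) + 304.6 = 400.8

400.8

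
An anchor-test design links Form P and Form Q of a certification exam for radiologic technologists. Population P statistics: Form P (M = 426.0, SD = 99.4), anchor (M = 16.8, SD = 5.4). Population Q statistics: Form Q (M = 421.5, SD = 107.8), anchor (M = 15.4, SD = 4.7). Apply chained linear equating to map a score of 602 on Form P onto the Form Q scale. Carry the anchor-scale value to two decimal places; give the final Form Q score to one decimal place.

Form P → anchor (Population P): v = (5.4/99.4)(602 − 426.0) + 16.8 = 26.36
anchor → Form Q (Population Q): y = (107.8/4.7)(26.36 − 15.4) + 421.5 = 672.9

672.9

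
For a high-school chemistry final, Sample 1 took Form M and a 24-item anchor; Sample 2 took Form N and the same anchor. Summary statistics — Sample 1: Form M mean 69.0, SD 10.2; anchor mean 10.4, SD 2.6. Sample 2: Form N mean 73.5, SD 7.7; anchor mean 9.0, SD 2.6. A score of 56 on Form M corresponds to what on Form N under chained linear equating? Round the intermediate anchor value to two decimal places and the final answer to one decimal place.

Form M → anchor (Sample 1): v = (2.6/10.2)(56 − 69.0) + 10.4 = 7.09
anchor → Form N (Sample 2): y = (7.7/2.6)(7.09 − 9.0) + 73.5 = 67.8

67.8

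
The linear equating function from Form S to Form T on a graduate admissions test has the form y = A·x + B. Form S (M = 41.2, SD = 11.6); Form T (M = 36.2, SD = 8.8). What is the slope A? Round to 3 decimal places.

A = SD_Y / SD_X = 8.8 / 11.6 = 0.759

0.759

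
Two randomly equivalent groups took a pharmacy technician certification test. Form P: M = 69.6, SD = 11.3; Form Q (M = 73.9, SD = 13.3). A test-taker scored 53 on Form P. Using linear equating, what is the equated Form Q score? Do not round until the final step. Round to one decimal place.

54.4

Linear equating: y = (SD_Y/SD_X)(x − M_X) + M_Y
y = (13.3/11.3)(53 − 69.6) + 73.9
y = 1.176991 × -16.6 + 73.9 = -19.5381 + 73.9 = 54.4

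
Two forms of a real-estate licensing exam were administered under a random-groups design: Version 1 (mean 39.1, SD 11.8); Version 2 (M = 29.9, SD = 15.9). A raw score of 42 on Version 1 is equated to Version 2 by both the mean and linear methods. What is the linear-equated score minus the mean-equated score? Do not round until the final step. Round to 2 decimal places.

1.01

Mean-equated: 42 + (29.9 − 39.1) = 32.80
Linear-equated: (15.9/11.8)(42 − 39.1) + 29.9 = 33.808
Difference = 33.808 − 32.80 = 1.01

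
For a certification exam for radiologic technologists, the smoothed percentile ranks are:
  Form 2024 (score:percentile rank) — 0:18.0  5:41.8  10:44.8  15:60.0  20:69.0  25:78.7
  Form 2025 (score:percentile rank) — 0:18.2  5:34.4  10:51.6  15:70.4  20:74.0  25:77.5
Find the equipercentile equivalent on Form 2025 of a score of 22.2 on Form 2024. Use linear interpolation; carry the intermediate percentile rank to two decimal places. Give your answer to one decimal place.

PR of 22.2 on Form 2024: 69.0 + (22.2 − 20)/(25 − 20) × (78.7 − 69.0) = 73.27
On Form 2025, PR 73.27 falls between score 15 (PR 70.4) and 20 (PR 74.0).
Interpolate: 15 + (73.27 − 70.4)/(74.0 − 70.4) × (20 − 15) = 19.0

19.0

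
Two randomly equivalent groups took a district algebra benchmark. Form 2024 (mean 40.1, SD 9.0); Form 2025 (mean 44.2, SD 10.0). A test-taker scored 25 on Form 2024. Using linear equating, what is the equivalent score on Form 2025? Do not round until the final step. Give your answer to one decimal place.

27.4

Linear equating: y = (SD_Y/SD_X)(x − M_X) + M_Y
y = (10.0/9.0)(25 − 40.1) + 44.2
y = 1.111111 × -15.1 + 44.2 = -16.7778 + 44.2 = 27.4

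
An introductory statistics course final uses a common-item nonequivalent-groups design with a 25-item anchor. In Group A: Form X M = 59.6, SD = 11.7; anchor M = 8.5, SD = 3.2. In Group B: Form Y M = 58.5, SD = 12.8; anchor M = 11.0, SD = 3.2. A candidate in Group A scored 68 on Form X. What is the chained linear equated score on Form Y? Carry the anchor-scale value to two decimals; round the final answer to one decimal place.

57.7

Form X → anchor (Group A): v = (3.2/11.7)(68 − 59.6) + 8.5 = 10.80
anchor → Form Y (Group B): y = (12.8/3.2)(10.80 − 11.0) + 58.5 = 57.7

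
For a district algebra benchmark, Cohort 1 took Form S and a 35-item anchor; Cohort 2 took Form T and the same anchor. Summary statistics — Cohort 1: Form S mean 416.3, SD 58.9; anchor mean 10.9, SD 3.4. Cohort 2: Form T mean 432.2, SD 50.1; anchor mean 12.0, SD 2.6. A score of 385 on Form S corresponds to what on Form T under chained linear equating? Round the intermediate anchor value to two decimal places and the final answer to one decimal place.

Form S → anchor (Cohort 1): v = (3.4/58.9)(385 − 416.3) + 10.9 = 9.09
anchor → Form T (Cohort 2): y = (50.1/2.6)(9.09 − 12.0) + 432.2 = 376.1

376.1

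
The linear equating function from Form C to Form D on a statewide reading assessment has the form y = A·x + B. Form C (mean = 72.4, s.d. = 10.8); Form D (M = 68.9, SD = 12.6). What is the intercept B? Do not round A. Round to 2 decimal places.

-15.57

A = SD_Y / SD_X = 12.6 / 10.8 = 1.166667
B = M_Y − A·M_X = 68.9 − 1.166667 × 72.4 = -15.57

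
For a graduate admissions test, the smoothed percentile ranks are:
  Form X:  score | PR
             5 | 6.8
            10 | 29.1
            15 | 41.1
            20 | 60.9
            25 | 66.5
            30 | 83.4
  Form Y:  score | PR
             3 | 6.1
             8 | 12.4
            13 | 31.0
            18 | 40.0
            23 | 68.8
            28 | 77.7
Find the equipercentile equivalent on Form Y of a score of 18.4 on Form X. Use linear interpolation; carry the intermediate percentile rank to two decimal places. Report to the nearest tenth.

20.5

PR of 18.4 on Form X: 41.1 + (18.4 − 15)/(20 − 15) × (60.9 − 41.1) = 54.56
On Form Y, PR 54.56 falls between score 18 (PR 40.0) and 23 (PR 68.8).
Interpolate: 18 + (54.56 − 40.0)/(68.8 − 40.0) × (23 − 18) = 20.5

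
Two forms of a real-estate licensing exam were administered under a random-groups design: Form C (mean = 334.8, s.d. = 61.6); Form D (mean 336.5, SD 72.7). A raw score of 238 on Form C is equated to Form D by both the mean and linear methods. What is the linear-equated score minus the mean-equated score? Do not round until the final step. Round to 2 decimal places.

-17.44

Mean-equated: 238 + (336.5 − 334.8) = 239.70
Linear-equated: (72.7/61.6)(238 − 334.8) + 336.5 = 222.257
Difference = 222.257 − 239.70 = -17.44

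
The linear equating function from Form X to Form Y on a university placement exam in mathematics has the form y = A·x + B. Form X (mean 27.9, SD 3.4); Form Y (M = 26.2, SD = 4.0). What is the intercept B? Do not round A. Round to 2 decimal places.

A = SD_Y / SD_X = 4.0 / 3.4 = 1.176471
B = M_Y − A·M_X = 26.2 − 1.176471 × 27.9 = -6.62

-6.62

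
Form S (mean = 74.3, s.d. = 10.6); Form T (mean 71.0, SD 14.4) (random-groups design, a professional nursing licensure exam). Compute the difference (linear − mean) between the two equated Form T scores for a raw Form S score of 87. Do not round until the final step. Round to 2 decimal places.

Mean-equated: 87 + (71.0 − 74.3) = 83.70
Linear-equated: (14.4/10.6)(87 − 74.3) + 71.0 = 88.253
Difference = 88.253 − 83.70 = 4.55

4.55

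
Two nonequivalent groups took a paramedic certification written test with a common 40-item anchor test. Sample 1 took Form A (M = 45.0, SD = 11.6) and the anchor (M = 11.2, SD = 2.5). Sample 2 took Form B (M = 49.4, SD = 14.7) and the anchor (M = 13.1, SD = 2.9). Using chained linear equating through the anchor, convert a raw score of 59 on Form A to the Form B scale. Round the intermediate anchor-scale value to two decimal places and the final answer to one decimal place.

55.1

Form A → anchor (Sample 1): v = (2.5/11.6)(59 − 45.0) + 11.2 = 14.22
anchor → Form B (Sample 2): y = (14.7/2.9)(14.22 − 13.1) + 49.4 = 55.1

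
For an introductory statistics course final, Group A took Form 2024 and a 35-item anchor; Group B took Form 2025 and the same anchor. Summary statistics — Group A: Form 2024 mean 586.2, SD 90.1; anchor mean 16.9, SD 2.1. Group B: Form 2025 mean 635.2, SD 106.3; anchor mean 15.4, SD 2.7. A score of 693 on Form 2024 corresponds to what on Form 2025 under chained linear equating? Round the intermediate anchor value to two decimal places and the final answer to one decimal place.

Form 2024 → anchor (Group A): v = (2.1/90.1)(693 − 586.2) + 16.9 = 19.39
anchor → Form 2025 (Group B): y = (106.3/2.7)(19.39 − 15.4) + 635.2 = 792.3

792.3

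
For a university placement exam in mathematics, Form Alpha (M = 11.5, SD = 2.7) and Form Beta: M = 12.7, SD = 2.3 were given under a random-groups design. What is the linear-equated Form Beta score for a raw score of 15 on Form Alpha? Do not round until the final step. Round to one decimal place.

Linear equating: y = (SD_Y/SD_X)(x − M_X) + M_Y
y = (2.3/2.7)(15 − 11.5) + 12.7
y = 0.851852 × 3.5 + 12.7 = 2.9815 + 12.7 = 15.7

15.7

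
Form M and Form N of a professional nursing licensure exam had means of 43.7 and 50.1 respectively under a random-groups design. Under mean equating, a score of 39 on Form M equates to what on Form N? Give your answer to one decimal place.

Mean equating: y = x + (M_Y − M_X) = 39 + (50.1 − 43.7) = 45.4

45.4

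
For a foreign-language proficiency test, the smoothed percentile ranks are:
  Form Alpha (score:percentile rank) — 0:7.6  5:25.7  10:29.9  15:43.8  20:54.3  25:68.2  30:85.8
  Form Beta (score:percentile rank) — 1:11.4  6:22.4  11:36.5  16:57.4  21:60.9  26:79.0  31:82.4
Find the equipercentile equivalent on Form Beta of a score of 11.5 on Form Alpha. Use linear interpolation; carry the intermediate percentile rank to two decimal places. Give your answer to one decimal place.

PR of 11.5 on Form Alpha: 29.9 + (11.5 − 10)/(15 − 10) × (43.8 − 29.9) = 34.07
On Form Beta, PR 34.07 falls between score 6 (PR 22.4) and 11 (PR 36.5).
Interpolate: 6 + (34.07 − 22.4)/(36.5 − 22.4) × (11 − 6) = 10.1

10.1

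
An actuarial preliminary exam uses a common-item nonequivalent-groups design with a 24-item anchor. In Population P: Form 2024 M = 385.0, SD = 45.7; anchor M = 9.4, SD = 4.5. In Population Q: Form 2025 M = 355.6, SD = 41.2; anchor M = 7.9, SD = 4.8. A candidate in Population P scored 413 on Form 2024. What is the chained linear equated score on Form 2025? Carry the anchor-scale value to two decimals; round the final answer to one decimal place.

392.2

Form 2024 → anchor (Population P): v = (4.5/45.7)(413 − 385.0) + 9.4 = 12.16
anchor → Form 2025 (Population Q): y = (41.2/4.8)(12.16 − 7.9) + 355.6 = 392.2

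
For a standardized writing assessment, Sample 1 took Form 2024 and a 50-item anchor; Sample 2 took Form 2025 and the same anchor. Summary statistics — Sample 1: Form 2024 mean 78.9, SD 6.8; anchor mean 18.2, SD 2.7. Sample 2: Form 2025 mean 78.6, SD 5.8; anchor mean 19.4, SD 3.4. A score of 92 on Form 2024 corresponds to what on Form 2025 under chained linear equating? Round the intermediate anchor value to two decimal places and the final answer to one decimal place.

85.4

Form 2024 → anchor (Sample 1): v = (2.7/6.8)(92 − 78.9) + 18.2 = 23.40
anchor → Form 2025 (Sample 2): y = (5.8/3.4)(23.40 − 19.4) + 78.6 = 85.4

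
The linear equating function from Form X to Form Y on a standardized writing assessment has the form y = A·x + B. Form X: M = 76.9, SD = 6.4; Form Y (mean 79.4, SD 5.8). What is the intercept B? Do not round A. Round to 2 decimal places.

A = SD_Y / SD_X = 5.8 / 6.4 = 0.906250
B = M_Y − A·M_X = 79.4 − 0.906250 × 76.9 = 9.71

9.71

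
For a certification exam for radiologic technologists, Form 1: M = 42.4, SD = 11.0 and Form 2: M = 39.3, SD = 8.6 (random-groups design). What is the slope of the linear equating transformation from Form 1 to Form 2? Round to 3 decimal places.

A = SD_Y / SD_X = 8.6 / 11.0 = 0.782

0.782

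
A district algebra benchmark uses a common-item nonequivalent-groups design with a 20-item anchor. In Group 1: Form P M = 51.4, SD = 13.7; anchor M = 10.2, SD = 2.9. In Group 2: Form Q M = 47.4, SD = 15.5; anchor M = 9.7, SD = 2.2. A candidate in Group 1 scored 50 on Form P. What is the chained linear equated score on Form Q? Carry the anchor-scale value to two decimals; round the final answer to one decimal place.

Form P → anchor (Group 1): v = (2.9/13.7)(50 − 51.4) + 10.2 = 9.90
anchor → Form Q (Group 2): y = (15.5/2.2)(9.90 − 9.7) + 47.4 = 48.8

48.8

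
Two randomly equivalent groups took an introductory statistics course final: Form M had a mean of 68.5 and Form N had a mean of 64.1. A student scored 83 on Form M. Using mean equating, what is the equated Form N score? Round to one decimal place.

Mean equating: y = x + (M_Y − M_X) = 83 + (64.1 − 68.5) = 78.6

78.6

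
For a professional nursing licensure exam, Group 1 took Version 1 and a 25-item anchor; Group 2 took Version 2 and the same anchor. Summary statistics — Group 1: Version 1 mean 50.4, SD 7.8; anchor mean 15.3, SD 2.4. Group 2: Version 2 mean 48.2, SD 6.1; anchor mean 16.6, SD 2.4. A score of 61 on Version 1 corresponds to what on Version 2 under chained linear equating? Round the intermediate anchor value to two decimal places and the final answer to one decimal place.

Version 1 → anchor (Group 1): v = (2.4/7.8)(61 − 50.4) + 15.3 = 18.56
anchor → Version 2 (Group 2): y = (6.1/2.4)(18.56 − 16.6) + 48.2 = 53.2

53.2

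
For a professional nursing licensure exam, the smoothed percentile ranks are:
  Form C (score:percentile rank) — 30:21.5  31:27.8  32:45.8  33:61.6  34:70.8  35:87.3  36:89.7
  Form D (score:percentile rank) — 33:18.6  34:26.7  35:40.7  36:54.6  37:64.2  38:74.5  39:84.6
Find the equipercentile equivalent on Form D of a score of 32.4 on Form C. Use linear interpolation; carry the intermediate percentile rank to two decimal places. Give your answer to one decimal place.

35.8

PR of 32.4 on Form C: 45.8 + (32.4 − 32)/(33 − 32) × (61.6 − 45.8) = 52.12
On Form D, PR 52.12 falls between score 35 (PR 40.7) and 36 (PR 54.6).
Interpolate: 35 + (52.12 − 40.7)/(54.6 − 40.7) × (36 − 35) = 35.8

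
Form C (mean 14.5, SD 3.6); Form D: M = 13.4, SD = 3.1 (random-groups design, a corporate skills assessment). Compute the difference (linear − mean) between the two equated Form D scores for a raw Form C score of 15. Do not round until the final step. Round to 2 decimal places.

-0.07

Mean-equated: 15 + (13.4 − 14.5) = 13.90
Linear-equated: (3.1/3.6)(15 − 14.5) + 13.4 = 13.831
Difference = 13.831 − 13.90 = -0.07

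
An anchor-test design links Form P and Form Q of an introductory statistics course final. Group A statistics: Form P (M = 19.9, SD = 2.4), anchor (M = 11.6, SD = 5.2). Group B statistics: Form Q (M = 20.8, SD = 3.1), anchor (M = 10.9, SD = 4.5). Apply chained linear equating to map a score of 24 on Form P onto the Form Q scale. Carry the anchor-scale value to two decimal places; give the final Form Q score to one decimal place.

27.4

Form P → anchor (Group A): v = (5.2/2.4)(24 − 19.9) + 11.6 = 20.48
anchor → Form Q (Group B): y = (3.1/4.5)(20.48 − 10.9) + 20.8 = 27.4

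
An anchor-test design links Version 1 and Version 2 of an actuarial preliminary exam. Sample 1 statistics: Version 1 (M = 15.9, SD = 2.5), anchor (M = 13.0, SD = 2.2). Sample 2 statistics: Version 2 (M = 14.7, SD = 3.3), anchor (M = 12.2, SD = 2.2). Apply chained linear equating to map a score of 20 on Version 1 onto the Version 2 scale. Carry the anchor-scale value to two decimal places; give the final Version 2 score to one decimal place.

21.3

Version 1 → anchor (Sample 1): v = (2.2/2.5)(20 − 15.9) + 13.0 = 16.61
anchor → Version 2 (Sample 2): y = (3.3/2.2)(16.61 − 12.2) + 14.7 = 21.3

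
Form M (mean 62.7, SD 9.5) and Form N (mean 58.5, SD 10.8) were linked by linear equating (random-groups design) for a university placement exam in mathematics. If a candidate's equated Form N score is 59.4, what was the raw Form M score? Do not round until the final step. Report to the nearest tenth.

Invert y = (SD_Y/SD_X)(x − M_X) + M_Y:
x = (SD_X/SD_Y)(y − M_Y) + M_X = (9.5/10.8)(59.4 − 58.5) + 62.7
x = 0.879630 × 0.900 + 62.7 = 63.5

63.5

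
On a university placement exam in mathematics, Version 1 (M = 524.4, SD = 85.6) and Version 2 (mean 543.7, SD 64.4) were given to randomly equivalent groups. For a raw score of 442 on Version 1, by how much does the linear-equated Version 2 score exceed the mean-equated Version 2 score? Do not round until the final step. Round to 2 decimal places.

20.41

Mean-equated: 442 + (543.7 − 524.4) = 461.30
Linear-equated: (64.4/85.6)(442 − 524.4) + 543.7 = 481.707
Difference = 481.707 − 461.30 = 20.41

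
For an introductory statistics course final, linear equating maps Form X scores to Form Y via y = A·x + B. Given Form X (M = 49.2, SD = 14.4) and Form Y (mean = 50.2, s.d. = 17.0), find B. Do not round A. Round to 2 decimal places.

A = SD_Y / SD_X = 17.0 / 14.4 = 1.180556
B = M_Y − A·M_X = 50.2 − 1.180556 × 49.2 = -7.88

-7.88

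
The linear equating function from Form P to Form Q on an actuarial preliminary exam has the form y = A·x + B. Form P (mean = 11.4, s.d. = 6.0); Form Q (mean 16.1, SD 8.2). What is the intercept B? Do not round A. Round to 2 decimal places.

0.52

A = SD_Y / SD_X = 8.2 / 6.0 = 1.366667
B = M_Y − A·M_X = 16.1 − 1.366667 × 11.4 = 0.52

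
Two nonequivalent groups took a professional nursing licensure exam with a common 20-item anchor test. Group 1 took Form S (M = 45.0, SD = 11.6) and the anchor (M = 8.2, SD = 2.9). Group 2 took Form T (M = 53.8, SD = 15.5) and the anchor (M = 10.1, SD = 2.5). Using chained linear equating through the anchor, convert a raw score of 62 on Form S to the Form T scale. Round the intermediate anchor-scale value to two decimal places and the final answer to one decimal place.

Form S → anchor (Group 1): v = (2.9/11.6)(62 − 45.0) + 8.2 = 12.45
anchor → Form T (Group 2): y = (15.5/2.5)(12.45 − 10.1) + 53.8 = 68.4

68.4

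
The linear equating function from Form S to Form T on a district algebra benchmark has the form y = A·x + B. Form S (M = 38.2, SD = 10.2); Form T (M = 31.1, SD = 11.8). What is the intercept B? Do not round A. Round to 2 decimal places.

-13.09

A = SD_Y / SD_X = 11.8 / 10.2 = 1.156863
B = M_Y − A·M_X = 31.1 − 1.156863 × 38.2 = -13.09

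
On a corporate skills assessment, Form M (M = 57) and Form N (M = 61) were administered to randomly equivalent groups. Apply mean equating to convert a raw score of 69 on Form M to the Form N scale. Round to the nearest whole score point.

73

Mean equating: y = x + (M_Y − M_X) = 69 + (61 − 57) = 73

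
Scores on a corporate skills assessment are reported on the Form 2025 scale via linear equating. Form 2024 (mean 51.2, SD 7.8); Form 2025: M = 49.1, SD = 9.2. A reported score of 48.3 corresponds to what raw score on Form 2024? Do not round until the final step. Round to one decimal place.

Invert y = (SD_Y/SD_X)(x − M_X) + M_Y:
x = (SD_X/SD_Y)(y − M_Y) + M_X = (7.8/9.2)(48.3 − 49.1) + 51.2
x = 0.847826 × -0.800 + 51.2 = 50.5

50.5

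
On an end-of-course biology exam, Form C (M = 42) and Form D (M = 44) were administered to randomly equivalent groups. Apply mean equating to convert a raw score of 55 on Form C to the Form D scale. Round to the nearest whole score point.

Mean equating: y = x + (M_Y − M_X) = 55 + (44 − 42) = 57

57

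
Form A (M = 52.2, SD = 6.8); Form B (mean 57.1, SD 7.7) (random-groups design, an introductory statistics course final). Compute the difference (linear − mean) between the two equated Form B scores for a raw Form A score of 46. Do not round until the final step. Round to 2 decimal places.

-0.82

Mean-equated: 46 + (57.1 − 52.2) = 50.90
Linear-equated: (7.7/6.8)(46 − 52.2) + 57.1 = 50.079
Difference = 50.079 − 50.90 = -0.82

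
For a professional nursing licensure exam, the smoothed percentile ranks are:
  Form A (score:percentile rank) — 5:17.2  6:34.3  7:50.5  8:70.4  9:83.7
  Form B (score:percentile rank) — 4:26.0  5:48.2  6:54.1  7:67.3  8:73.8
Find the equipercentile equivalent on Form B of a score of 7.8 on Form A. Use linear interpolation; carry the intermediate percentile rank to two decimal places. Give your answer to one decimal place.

6.9

PR of 7.8 on Form A: 50.5 + (7.8 − 7)/(8 − 7) × (70.4 − 50.5) = 66.42
On Form B, PR 66.42 falls between score 6 (PR 54.1) and 7 (PR 67.3).
Interpolate: 6 + (66.42 − 54.1)/(67.3 − 54.1) × (7 − 6) = 6.9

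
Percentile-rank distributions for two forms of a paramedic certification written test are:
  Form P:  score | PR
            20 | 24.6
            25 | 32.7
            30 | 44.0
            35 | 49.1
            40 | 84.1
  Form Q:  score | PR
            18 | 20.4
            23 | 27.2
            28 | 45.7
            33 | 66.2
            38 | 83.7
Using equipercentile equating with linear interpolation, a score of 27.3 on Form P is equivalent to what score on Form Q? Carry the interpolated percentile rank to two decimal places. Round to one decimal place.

25.9

PR of 27.3 on Form P: 32.7 + (27.3 − 25)/(30 − 25) × (44.0 − 32.7) = 37.90
On Form Q, PR 37.90 falls between score 23 (PR 27.2) and 28 (PR 45.7).
Interpolate: 23 + (37.90 − 27.2)/(45.7 − 27.2) × (28 − 23) = 25.9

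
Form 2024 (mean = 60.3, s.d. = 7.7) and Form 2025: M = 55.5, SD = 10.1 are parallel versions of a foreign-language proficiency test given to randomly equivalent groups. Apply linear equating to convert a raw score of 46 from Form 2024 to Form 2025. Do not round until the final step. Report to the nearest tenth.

36.7

Linear equating: y = (SD_Y/SD_X)(x − M_X) + M_Y
y = (10.1/7.7)(46 − 60.3) + 55.5
y = 1.311688 × -14.3 + 55.5 = -18.7571 + 55.5 = 36.7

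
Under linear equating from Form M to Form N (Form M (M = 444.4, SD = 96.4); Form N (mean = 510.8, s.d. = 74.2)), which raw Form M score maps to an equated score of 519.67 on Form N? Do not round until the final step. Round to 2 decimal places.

Invert y = (SD_Y/SD_X)(x − M_X) + M_Y:
x = (SD_X/SD_Y)(y − M_Y) + M_X = (96.4/74.2)(519.67 − 510.8) + 444.4
x = 1.299191 × 8.870 + 444.4 = 455.92

455.92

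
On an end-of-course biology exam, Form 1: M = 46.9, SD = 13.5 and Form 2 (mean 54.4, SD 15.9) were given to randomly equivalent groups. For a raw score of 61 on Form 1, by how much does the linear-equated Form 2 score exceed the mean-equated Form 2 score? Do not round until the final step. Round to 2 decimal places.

Mean-equated: 61 + (54.4 − 46.9) = 68.50
Linear-equated: (15.9/13.5)(61 − 46.9) + 54.4 = 71.007
Difference = 71.007 − 68.50 = 2.51

2.51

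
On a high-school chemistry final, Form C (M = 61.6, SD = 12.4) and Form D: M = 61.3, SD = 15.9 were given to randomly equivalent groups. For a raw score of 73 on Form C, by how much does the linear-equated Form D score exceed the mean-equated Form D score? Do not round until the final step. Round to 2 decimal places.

Mean-equated: 73 + (61.3 − 61.6) = 72.70
Linear-equated: (15.9/12.4)(73 − 61.6) + 61.3 = 75.918
Difference = 75.918 − 72.70 = 3.22

3.22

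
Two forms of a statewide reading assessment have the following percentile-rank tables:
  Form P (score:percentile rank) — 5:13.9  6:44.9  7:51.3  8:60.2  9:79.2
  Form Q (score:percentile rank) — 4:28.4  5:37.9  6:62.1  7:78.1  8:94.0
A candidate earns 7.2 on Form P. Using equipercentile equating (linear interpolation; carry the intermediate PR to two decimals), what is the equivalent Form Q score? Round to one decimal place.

PR of 7.2 on Form P: 51.3 + (7.2 − 7)/(8 − 7) × (60.2 − 51.3) = 53.08
On Form Q, PR 53.08 falls between score 5 (PR 37.9) and 6 (PR 62.1).
Interpolate: 5 + (53.08 − 37.9)/(62.1 − 37.9) × (6 − 5) = 5.6

5.6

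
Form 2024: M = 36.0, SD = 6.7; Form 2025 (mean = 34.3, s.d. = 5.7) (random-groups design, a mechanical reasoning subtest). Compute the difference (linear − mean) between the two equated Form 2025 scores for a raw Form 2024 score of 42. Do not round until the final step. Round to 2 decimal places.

-0.90

Mean-equated: 42 + (34.3 − 36.0) = 40.30
Linear-equated: (5.7/6.7)(42 − 36.0) + 34.3 = 39.404
Difference = 39.404 − 40.30 = -0.90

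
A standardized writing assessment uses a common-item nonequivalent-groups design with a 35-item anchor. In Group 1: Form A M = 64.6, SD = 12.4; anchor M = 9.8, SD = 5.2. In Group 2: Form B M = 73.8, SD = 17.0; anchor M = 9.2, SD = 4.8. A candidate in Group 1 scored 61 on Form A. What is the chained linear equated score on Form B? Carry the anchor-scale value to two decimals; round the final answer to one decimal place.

70.6

Form A → anchor (Group 1): v = (5.2/12.4)(61 − 64.6) + 9.8 = 8.29
anchor → Form B (Group 2): y = (17.0/4.8)(8.29 − 9.2) + 73.8 = 70.6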